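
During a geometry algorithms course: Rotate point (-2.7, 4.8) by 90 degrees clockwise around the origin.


90° CW: (x,y) -> (y, -x)
(-2.7,4.8) -> (4.8, 2.7)

(4.8, 2.7)


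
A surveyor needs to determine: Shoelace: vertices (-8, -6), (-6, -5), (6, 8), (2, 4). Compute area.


Shoelace sum: ((-8)*(-5) - (-6)*(-6)) + ((-6)*8 - 6*(-5)) + (6*4 - 2*8) + (2*(-6) - (-8)*4)
= 14
Area = |14|/2 = 7

7


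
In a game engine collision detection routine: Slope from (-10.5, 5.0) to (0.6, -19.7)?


slope = (y2-y1)/(x2-x1) = ((-19.7)-5)/(0.6-(-10.5)) = (-24.7)/11.1 = -2.2252

-2.2252


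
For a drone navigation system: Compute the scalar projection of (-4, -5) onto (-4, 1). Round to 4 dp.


u.v = 11, |v| = sqrt(17) = 4.1231
Scalar projection = u.v / |v| = 11 / sqrt(17) = 2.6679

2.6679


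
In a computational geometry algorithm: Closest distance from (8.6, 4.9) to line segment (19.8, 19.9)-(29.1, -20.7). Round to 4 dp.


Project P onto AB: t = 0.291 (clamped to [0,1])
Closest point on segment: (22.5063, 8.0854)
Distance: 14.2665

14.2665


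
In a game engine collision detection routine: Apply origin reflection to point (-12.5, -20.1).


Reflection over origin: (x,y) -> (-x,-y)
(-12.5, -20.1) -> (12.5, 20.1)

(12.5, 20.1)


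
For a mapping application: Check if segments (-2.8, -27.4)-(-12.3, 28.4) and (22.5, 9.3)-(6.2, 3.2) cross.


Cross products: d1=443.88, d2=-523.61, d3=-1760.39, d4=-792.9
d1*d2 < 0 and d3*d4 < 0? no

No, they don't intersect


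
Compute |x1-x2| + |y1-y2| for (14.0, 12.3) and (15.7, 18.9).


|14-15.7| + |12.3-18.9| = 1.7 + 6.6 = 8.3

8.3


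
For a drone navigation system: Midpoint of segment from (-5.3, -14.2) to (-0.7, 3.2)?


M = (((-5.3)+(-0.7))/2, ((-14.2)+3.2)/2)
= (-3, -5.5)

(-3, -5.5)


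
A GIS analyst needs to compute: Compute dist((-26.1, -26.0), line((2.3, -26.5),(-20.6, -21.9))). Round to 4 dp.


|cross product| = 119.19
|line direction| = sqrt(545.57) = 23.3574
Distance = 119.19/sqrt(545.57) = 5.1029

5.1029


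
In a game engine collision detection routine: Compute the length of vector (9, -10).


|u| = sqrt(9^2 + (-10)^2) = sqrt(181) = 13.4536

13.4536


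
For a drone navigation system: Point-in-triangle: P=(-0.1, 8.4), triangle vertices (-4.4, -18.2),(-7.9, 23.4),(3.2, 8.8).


Cross products: AB x AP = -271.98, BC x BP = -52.62, CA x CP = -86.06
All same sign? yes

Yes, inside


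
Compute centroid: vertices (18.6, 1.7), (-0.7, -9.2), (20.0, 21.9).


Centroid = ((x_A+x_B+x_C)/3, (y_A+y_B+y_C)/3)
= ((18.6+(-0.7)+20)/3, (1.7+(-9.2)+21.9)/3)
= (12.6333, 4.8)

(12.6333, 4.8)


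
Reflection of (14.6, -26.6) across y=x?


Reflection over y=x: (x,y) -> (y,x)
(14.6, -26.6) -> (-26.6, 14.6)

(-26.6, 14.6)


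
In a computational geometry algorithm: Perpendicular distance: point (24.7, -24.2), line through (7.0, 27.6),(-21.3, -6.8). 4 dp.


|cross product| = 2074.82
|line direction| = sqrt(1984.25) = 44.5449
Distance = 2074.82/sqrt(1984.25) = 46.5781

46.5781


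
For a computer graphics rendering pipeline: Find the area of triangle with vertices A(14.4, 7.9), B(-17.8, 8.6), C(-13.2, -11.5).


Area = |x_A(y_B-y_C) + x_B(y_C-y_A) + x_C(y_A-y_B)|/2
= |289.44 + 345.32 + 9.24|/2
= 644/2 = 322

322


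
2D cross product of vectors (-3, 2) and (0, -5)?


u x v = u_x*v_y - u_y*v_x = (-3)*(-5) - 2*0
= 15 - 0 = 15

15


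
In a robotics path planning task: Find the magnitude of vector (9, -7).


|u| = sqrt(9^2 + (-7)^2) = sqrt(130) = 11.4018

11.4018


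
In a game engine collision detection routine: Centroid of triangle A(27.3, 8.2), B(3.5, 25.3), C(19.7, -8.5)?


Centroid = ((x_A+x_B+x_C)/3, (y_A+y_B+y_C)/3)
= ((27.3+3.5+19.7)/3, (8.2+25.3+(-8.5))/3)
= (16.8333, 8.3333)

(16.8333, 8.3333)


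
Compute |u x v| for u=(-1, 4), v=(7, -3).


|u x v| = |(-1)*(-3) - 4*7|
= |3 - 28| = 25

25


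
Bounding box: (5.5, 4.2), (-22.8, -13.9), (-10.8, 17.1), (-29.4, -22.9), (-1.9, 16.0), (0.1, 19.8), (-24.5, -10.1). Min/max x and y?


x range: [-29.4, 5.5]
y range: [-22.9, 19.8]
Bounding box: (-29.4,-22.9) to (5.5,19.8)

(-29.4,-22.9) to (5.5,19.8)


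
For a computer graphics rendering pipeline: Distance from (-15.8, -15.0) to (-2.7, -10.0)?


dx=13.1, dy=5
d^2 = 13.1^2 + 5^2 = 196.61
d = sqrt(196.61) = 14.0218

14.0218


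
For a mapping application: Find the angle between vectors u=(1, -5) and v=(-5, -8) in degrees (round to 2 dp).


u.v = 35, |u| = sqrt(26) = 5.099, |v| = sqrt(89) = 9.434
cos(theta) = u.v/(|u||v|) = 35/sqrt(2314) = 0.727589
theta = acos(0.727589) = 43.32 degrees

43.32 degrees


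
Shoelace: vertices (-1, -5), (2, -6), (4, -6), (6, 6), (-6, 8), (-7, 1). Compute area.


Shoelace sum: ((-1)*(-6) - 2*(-5)) + (2*(-6) - 4*(-6)) + (4*6 - 6*(-6)) + (6*8 - (-6)*6) + ((-6)*1 - (-7)*8) + ((-7)*(-5) - (-1)*1)
= 258
Area = |258|/2 = 129

129


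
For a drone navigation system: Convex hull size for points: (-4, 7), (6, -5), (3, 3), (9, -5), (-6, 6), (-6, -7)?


Convex hull vertices (CCW): (-6, -7), (9, -5), (3, 3), (-4, 7), (-6, 6)
Count = 5

5


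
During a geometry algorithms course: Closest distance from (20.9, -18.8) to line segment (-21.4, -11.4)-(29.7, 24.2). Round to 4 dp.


Project P onto AB: t = 0.4894 (clamped to [0,1])
Closest point on segment: (3.6073, 6.0219)
Distance: 30.2517

30.2517


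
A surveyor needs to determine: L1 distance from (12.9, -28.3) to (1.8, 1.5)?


|12.9-1.8| + |(-28.3)-1.5| = 11.1 + 29.8 = 40.9

40.9


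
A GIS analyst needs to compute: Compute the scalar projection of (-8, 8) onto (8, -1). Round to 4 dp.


u.v = -72, |v| = sqrt(65) = 8.0623
Scalar projection = u.v / |v| = -72 / sqrt(65) = -8.9305

-8.9305


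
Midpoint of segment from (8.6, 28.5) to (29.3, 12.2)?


M = ((8.6+29.3)/2, (28.5+12.2)/2)
= (18.95, 20.35)

(18.95, 20.35)


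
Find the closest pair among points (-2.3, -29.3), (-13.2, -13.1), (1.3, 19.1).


d(P0,P1) = 19.5256, d(P0,P2) = 48.5337, d(P1,P2) = 35.3142
Closest: P0 and P1

Closest pair: (-2.3, -29.3) and (-13.2, -13.1), distance = 19.5256


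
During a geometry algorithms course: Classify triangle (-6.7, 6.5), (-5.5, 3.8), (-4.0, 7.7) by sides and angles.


Side lengths squared: AB^2=8.73, BC^2=17.46, CA^2=8.73
Sorted: [8.73, 8.73, 17.46]
By sides: Isosceles, By angles: Right

Isosceles, Right


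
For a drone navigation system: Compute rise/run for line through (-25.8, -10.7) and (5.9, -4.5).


slope = (y2-y1)/(x2-x1) = ((-4.5)-(-10.7))/(5.9-(-25.8)) = 6.2/31.7 = 0.1956

0.1956


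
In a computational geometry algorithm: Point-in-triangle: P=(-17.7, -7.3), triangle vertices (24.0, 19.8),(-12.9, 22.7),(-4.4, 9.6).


Cross products: AB x AP = 1120.92, BC x BP = -317.88, CA x CP = -344.3
All same sign? no

No, outside


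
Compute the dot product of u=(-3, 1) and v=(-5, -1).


u . v = u_x*v_x + u_y*v_y = (-3)*(-5) + 1*(-1)
= 15 + (-1) = 14

14


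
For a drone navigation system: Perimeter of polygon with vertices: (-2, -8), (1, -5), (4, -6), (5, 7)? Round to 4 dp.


Sides: (-2, -8)->(1, -5): sqrt(18) = 4.242641, (1, -5)->(4, -6): sqrt(10) = 3.162278, (4, -6)->(5, 7): sqrt(170) = 13.038405, (5, 7)->(-2, -8): sqrt(274) = 16.552945
Sum = 36.996269
Perimeter = 36.9963

36.9963


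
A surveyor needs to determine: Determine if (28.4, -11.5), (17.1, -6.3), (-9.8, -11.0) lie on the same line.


Cross product: (17.1-28.4)*((-11)-(-11.5)) - ((-6.3)-(-11.5))*((-9.8)-28.4)
= 192.99

No, not collinear


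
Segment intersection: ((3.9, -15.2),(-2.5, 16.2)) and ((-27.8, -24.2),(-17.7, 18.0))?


Cross products: d1=-1246.84, d2=-659.62, d3=1052.98, d4=465.76
d1*d2 < 0 and d3*d4 < 0? no

No, they don't intersect


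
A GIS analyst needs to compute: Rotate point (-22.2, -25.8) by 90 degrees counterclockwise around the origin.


90° CCW: (x,y) -> (-y, x)
(-22.2,-25.8) -> (25.8, -22.2)

(25.8, -22.2)


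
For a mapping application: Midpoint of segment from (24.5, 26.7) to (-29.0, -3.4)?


M = ((24.5+(-29))/2, (26.7+(-3.4))/2)
= (-2.25, 11.65)

(-2.25, 11.65)


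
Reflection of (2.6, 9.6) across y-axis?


Reflection over y-axis: (x,y) -> (-x,y)
(2.6, 9.6) -> (-2.6, 9.6)

(-2.6, 9.6)


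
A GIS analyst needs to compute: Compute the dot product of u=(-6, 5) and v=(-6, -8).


u . v = u_x*v_x + u_y*v_y = (-6)*(-6) + 5*(-8)
= 36 + (-40) = -4

-4


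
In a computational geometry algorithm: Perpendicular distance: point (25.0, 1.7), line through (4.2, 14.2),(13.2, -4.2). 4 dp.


|cross product| = 270.22
|line direction| = sqrt(419.56) = 20.4832
Distance = 270.22/sqrt(419.56) = 13.1923

13.1923


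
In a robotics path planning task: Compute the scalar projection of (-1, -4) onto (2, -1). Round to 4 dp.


u.v = 2, |v| = sqrt(5) = 2.2361
Scalar projection = u.v / |v| = 2 / sqrt(5) = 0.8944

0.8944


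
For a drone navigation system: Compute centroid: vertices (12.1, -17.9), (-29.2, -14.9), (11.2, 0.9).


Centroid = ((x_A+x_B+x_C)/3, (y_A+y_B+y_C)/3)
= ((12.1+(-29.2)+11.2)/3, ((-17.9)+(-14.9)+0.9)/3)
= (-1.9667, -10.6333)

(-1.9667, -10.6333)


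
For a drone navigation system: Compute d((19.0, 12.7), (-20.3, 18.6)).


dx=-39.3, dy=5.9
d^2 = (-39.3)^2 + 5.9^2 = 1579.3
d = sqrt(1579.3) = 39.7404

39.7404


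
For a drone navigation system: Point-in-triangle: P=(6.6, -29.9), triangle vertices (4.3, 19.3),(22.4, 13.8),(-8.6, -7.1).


Cross products: AB x AP = -877.87, BC x BP = 1024.48, CA x CP = -695.4
All same sign? no

No, outside


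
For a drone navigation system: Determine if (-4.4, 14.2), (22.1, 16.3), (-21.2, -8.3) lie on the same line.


Cross product: (22.1-(-4.4))*((-8.3)-14.2) - (16.3-14.2)*((-21.2)-(-4.4))
= -560.97

No, not collinear


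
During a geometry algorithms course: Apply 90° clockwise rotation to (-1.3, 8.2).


90° CW: (x,y) -> (y, -x)
(-1.3,8.2) -> (8.2, 1.3)

(8.2, 1.3)


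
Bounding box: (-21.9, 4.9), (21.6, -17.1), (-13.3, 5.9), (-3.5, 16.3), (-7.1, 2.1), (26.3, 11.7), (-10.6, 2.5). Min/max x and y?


x range: [-21.9, 26.3]
y range: [-17.1, 16.3]
Bounding box: (-21.9,-17.1) to (26.3,16.3)

(-21.9,-17.1) to (26.3,16.3)


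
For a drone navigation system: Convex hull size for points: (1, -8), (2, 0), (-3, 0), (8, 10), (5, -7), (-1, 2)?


Convex hull vertices (CCW): (-3, 0), (1, -8), (5, -7), (8, 10), (-1, 2)
Count = 5

5


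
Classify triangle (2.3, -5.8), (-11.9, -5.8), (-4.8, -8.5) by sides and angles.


Side lengths squared: AB^2=201.64, BC^2=57.7, CA^2=57.7
Sorted: [57.7, 57.7, 201.64]
By sides: Isosceles, By angles: Obtuse

Isosceles, Obtuse


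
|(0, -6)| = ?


|u| = sqrt(0^2 + (-6)^2) = sqrt(36) = 6

6


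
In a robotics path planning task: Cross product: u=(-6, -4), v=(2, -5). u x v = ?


u x v = u_x*v_y - u_y*v_x = (-6)*(-5) - (-4)*2
= 30 - (-8) = 38

38


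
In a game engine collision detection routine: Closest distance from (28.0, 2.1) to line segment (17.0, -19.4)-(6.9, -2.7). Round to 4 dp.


Project P onto AB: t = 0.651 (clamped to [0,1])
Closest point on segment: (10.4253, -8.529)
Distance: 20.5389

20.5389


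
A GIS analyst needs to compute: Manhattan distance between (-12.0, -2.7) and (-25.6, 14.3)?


|(-12)-(-25.6)| + |(-2.7)-14.3| = 13.6 + 17 = 30.6

30.6


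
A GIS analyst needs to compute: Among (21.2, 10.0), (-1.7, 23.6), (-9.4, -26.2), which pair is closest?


d(P0,P1) = 26.634, d(P0,P2) = 47.4004, d(P1,P2) = 50.3918
Closest: P0 and P1

Closest pair: (21.2, 10.0) and (-1.7, 23.6), distance = 26.634


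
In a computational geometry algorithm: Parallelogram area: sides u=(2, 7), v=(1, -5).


|u x v| = |2*(-5) - 7*1|
= |(-10) - 7| = 17

17


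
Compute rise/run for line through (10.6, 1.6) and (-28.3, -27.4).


slope = (y2-y1)/(x2-x1) = ((-27.4)-1.6)/((-28.3)-10.6) = (-29)/(-38.9) = 0.7455

0.7455


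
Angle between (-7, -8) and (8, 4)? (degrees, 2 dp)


u.v = -88, |u| = sqrt(113) = 10.6301, |v| = sqrt(80) = 8.9443
cos(theta) = u.v/(|u||v|) = -88/sqrt(9040) = -0.925547
theta = acos(-0.925547) = 157.75 degrees

157.75 degrees


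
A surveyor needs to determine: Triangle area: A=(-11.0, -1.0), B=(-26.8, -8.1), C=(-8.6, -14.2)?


Area = |x_A(y_B-y_C) + x_B(y_C-y_A) + x_C(y_A-y_B)|/2
= |(-67.1) + 353.76 + (-61.06)|/2
= 225.6/2 = 112.8

112.8


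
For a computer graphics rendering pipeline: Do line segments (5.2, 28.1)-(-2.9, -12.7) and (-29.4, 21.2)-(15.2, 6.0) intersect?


Cross products: d1=833.66, d2=-1109.14, d3=-1355.79, d4=587.01
d1*d2 < 0 and d3*d4 < 0? yes

Yes, they intersect


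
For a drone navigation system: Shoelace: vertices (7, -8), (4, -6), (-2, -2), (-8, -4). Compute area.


Shoelace sum: (7*(-6) - 4*(-8)) + (4*(-2) - (-2)*(-6)) + ((-2)*(-4) - (-8)*(-2)) + ((-8)*(-8) - 7*(-4))
= 54
Area = |54|/2 = 27

27


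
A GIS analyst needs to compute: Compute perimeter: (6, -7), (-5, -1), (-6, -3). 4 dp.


Sides: (6, -7)->(-5, -1): sqrt(157) = 12.529964, (-5, -1)->(-6, -3): sqrt(5) = 2.236068, (-6, -3)->(6, -7): sqrt(160) = 12.649111
Sum = 27.415143
Perimeter = 27.4151

27.4151


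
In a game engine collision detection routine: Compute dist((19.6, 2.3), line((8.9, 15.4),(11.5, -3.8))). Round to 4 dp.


|cross product| = 171.38
|line direction| = sqrt(375.4) = 19.3752
Distance = 171.38/sqrt(375.4) = 8.8453

8.8453


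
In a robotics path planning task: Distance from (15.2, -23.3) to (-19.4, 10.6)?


dx=-34.6, dy=33.9
d^2 = (-34.6)^2 + 33.9^2 = 2346.37
d = sqrt(2346.37) = 48.4393

48.4393


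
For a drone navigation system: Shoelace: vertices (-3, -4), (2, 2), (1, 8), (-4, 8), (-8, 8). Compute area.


Shoelace sum: ((-3)*2 - 2*(-4)) + (2*8 - 1*2) + (1*8 - (-4)*8) + ((-4)*8 - (-8)*8) + ((-8)*(-4) - (-3)*8)
= 144
Area = |144|/2 = 72

72


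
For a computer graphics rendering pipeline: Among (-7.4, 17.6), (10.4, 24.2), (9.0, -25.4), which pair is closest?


d(P0,P1) = 18.9842, d(P0,P2) = 46.0213, d(P1,P2) = 49.6198
Closest: P0 and P1

Closest pair: (-7.4, 17.6) and (10.4, 24.2), distance = 18.9842


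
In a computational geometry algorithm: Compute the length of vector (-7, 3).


|u| = sqrt((-7)^2 + 3^2) = sqrt(58) = 7.6158

7.6158


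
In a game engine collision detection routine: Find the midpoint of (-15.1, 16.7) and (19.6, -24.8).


M = (((-15.1)+19.6)/2, (16.7+(-24.8))/2)
= (2.25, -4.05)

(2.25, -4.05)


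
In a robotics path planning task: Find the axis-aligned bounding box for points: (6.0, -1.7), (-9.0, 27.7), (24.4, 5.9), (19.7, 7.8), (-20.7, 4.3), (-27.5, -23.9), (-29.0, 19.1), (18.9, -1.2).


x range: [-29, 24.4]
y range: [-23.9, 27.7]
Bounding box: (-29,-23.9) to (24.4,27.7)

(-29,-23.9) to (24.4,27.7)


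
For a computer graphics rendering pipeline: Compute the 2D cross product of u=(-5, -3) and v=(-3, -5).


u x v = u_x*v_y - u_y*v_x = (-5)*(-5) - (-3)*(-3)
= 25 - 9 = 16

16


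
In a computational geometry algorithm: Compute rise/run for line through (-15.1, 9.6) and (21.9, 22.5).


slope = (y2-y1)/(x2-x1) = (22.5-9.6)/(21.9-(-15.1)) = 12.9/37 = 0.3486

0.3486


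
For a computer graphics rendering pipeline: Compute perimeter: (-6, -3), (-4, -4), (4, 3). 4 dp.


Sides: (-6, -3)->(-4, -4): sqrt(5) = 2.236068, (-4, -4)->(4, 3): sqrt(113) = 10.630146, (4, 3)->(-6, -3): sqrt(136) = 11.661904
Sum = 24.528118
Perimeter = 24.5281

24.5281


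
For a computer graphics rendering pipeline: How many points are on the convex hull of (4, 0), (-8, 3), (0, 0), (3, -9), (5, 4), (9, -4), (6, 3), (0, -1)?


Convex hull vertices (CCW): (-8, 3), (3, -9), (9, -4), (6, 3), (5, 4)
Count = 5

5


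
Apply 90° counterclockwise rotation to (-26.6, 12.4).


90° CCW: (x,y) -> (-y, x)
(-26.6,12.4) -> (-12.4, -26.6)

(-12.4, -26.6)


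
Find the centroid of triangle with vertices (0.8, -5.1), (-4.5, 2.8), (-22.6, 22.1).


Centroid = ((x_A+x_B+x_C)/3, (y_A+y_B+y_C)/3)
= ((0.8+(-4.5)+(-22.6))/3, ((-5.1)+2.8+22.1)/3)
= (-8.7667, 6.6)

(-8.7667, 6.6)


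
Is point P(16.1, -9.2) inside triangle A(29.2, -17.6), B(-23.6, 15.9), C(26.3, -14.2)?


Cross products: AB x AP = -4.67, BC x BP = -57.52, CA x CP = -20.18
All same sign? yes

Yes, inside


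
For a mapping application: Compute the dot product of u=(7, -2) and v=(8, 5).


u . v = u_x*v_x + u_y*v_y = 7*8 + (-2)*5
= 56 + (-10) = 46

46


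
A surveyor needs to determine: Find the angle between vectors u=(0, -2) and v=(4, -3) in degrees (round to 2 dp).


u.v = 6, |u| = sqrt(4) = 2, |v| = sqrt(25) = 5
cos(theta) = u.v/(|u||v|) = 6/sqrt(100) = 0.6
theta = acos(0.6) = 53.13 degrees

53.13 degrees


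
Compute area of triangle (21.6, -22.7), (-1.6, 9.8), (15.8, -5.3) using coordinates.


Area = |x_A(y_B-y_C) + x_B(y_C-y_A) + x_C(y_A-y_B)|/2
= |326.16 + (-27.84) + (-513.5)|/2
= 215.18/2 = 107.59

107.59


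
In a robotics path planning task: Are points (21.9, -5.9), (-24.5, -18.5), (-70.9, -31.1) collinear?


Cross product: ((-24.5)-21.9)*((-31.1)-(-5.9)) - ((-18.5)-(-5.9))*((-70.9)-21.9)
= 0

Yes, collinear


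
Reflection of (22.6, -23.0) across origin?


Reflection over origin: (x,y) -> (-x,-y)
(22.6, -23) -> (-22.6, 23)

(-22.6, 23)


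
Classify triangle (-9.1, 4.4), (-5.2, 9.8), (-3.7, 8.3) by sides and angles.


Side lengths squared: AB^2=44.37, BC^2=4.5, CA^2=44.37
Sorted: [4.5, 44.37, 44.37]
By sides: Isosceles, By angles: Acute

Isosceles, Acute


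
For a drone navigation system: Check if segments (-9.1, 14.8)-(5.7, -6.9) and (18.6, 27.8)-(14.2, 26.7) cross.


Cross products: d1=26.73, d2=138.49, d3=793.49, d4=681.73
d1*d2 < 0 and d3*d4 < 0? no

No, they don't intersect


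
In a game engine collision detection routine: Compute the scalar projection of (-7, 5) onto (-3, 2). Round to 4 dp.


u.v = 31, |v| = sqrt(13) = 3.6056
Scalar projection = u.v / |v| = 31 / sqrt(13) = 8.5979

8.5979


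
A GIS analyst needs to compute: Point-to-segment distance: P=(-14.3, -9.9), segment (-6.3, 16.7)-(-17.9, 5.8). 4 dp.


Project P onto AB: t = 1 (clamped to [0,1])
Closest point on segment: (-17.9, 5.8)
Distance: 16.1075

16.1075


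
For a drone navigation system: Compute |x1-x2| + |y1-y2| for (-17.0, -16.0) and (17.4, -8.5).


|(-17)-17.4| + |(-16)-(-8.5)| = 34.4 + 7.5 = 41.9

41.9


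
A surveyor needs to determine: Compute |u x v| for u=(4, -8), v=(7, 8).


|u x v| = |4*8 - (-8)*7|
= |32 - (-56)| = 88

88


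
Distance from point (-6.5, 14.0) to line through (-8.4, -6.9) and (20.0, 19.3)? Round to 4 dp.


|cross product| = 543.78
|line direction| = sqrt(1493) = 38.6394
Distance = 543.78/sqrt(1493) = 14.0732

14.0732


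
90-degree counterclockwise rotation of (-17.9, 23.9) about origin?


90° CCW: (x,y) -> (-y, x)
(-17.9,23.9) -> (-23.9, -17.9)

(-23.9, -17.9)


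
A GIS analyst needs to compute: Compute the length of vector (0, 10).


|u| = sqrt(0^2 + 10^2) = sqrt(100) = 10

10


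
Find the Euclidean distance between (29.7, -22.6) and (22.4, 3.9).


dx=-7.3, dy=26.5
d^2 = (-7.3)^2 + 26.5^2 = 755.54
d = sqrt(755.54) = 27.4871

27.4871


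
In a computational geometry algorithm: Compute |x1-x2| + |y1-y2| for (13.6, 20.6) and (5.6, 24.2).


|13.6-5.6| + |20.6-24.2| = 8 + 3.6 = 11.6

11.6


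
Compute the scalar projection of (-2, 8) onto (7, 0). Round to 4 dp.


u.v = -14, |v| = sqrt(49) = 7
Scalar projection = u.v / |v| = -14 / sqrt(49) = -2

-2


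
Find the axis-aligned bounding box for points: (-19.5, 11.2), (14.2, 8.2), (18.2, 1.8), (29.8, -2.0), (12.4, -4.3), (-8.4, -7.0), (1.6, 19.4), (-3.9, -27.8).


x range: [-19.5, 29.8]
y range: [-27.8, 19.4]
Bounding box: (-19.5,-27.8) to (29.8,19.4)

(-19.5,-27.8) to (29.8,19.4)


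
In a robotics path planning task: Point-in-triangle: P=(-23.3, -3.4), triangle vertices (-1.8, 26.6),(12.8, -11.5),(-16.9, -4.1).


Cross products: AB x AP = -1257.15, BC x BP = 26.57, CA x CP = 207.05
All same sign? no

No, outside


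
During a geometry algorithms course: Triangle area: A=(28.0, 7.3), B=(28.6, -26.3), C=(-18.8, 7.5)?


Area = |x_A(y_B-y_C) + x_B(y_C-y_A) + x_C(y_A-y_B)|/2
= |(-946.4) + 5.72 + (-631.68)|/2
= 1572.36/2 = 786.18

786.18


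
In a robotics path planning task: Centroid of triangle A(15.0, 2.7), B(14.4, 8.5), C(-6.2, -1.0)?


Centroid = ((x_A+x_B+x_C)/3, (y_A+y_B+y_C)/3)
= ((15+14.4+(-6.2))/3, (2.7+8.5+(-1))/3)
= (7.7333, 3.4)

(7.7333, 3.4)


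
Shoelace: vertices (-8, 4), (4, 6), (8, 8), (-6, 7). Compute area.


Shoelace sum: ((-8)*6 - 4*4) + (4*8 - 8*6) + (8*7 - (-6)*8) + ((-6)*4 - (-8)*7)
= 56
Area = |56|/2 = 28

28


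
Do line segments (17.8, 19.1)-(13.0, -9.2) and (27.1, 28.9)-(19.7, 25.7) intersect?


Cross products: d1=42.76, d2=236.82, d3=216.15, d4=22.09
d1*d2 < 0 and d3*d4 < 0? no

No, they don't intersect


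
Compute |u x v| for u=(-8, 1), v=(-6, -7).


|u x v| = |(-8)*(-7) - 1*(-6)|
= |56 - (-6)| = 62

62


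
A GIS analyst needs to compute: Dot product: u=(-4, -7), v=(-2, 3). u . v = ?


u . v = u_x*v_x + u_y*v_y = (-4)*(-2) + (-7)*3
= 8 + (-21) = -13

-13


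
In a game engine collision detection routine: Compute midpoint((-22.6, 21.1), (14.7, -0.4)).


M = (((-22.6)+14.7)/2, (21.1+(-0.4))/2)
= (-3.95, 10.35)

(-3.95, 10.35)


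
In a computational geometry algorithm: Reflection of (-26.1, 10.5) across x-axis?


Reflection over x-axis: (x,y) -> (x,-y)
(-26.1, 10.5) -> (-26.1, -10.5)

(-26.1, -10.5)


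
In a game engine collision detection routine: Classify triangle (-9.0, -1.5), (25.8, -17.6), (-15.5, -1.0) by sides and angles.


Side lengths squared: AB^2=1470.25, BC^2=1981.25, CA^2=42.5
Sorted: [42.5, 1470.25, 1981.25]
By sides: Scalene, By angles: Obtuse

Scalene, Obtuse


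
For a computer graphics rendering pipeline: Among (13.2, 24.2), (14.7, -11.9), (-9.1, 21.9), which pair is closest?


d(P0,P1) = 36.1311, d(P0,P2) = 22.4183, d(P1,P2) = 41.3386
Closest: P0 and P2

Closest pair: (13.2, 24.2) and (-9.1, 21.9), distance = 22.4183


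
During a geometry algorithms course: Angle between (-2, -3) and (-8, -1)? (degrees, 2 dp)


u.v = 19, |u| = sqrt(13) = 3.6056, |v| = sqrt(65) = 8.0623
cos(theta) = u.v/(|u||v|) = 19/sqrt(845) = 0.65362
theta = acos(0.65362) = 49.18 degrees

49.18 degrees


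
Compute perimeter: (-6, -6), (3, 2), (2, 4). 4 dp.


Sides: (-6, -6)->(3, 2): sqrt(145) = 12.041595, (3, 2)->(2, 4): sqrt(5) = 2.236068, (2, 4)->(-6, -6): sqrt(164) = 12.806248
Sum = 27.083911
Perimeter = 27.0839

27.0839


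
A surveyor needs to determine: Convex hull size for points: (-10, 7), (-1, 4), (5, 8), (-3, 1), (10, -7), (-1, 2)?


Convex hull vertices (CCW): (-10, 7), (-3, 1), (10, -7), (5, 8)
Count = 4

4


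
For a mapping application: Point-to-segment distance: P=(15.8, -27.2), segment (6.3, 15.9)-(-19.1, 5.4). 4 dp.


Project P onto AB: t = 0.2796 (clamped to [0,1])
Closest point on segment: (-0.8031, 12.9637)
Distance: 43.4601

43.4601


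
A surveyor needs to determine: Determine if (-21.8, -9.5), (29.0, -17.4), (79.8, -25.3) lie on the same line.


Cross product: (29-(-21.8))*((-25.3)-(-9.5)) - ((-17.4)-(-9.5))*(79.8-(-21.8))
= 0

Yes, collinear


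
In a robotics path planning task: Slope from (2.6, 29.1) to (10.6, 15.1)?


slope = (y2-y1)/(x2-x1) = (15.1-29.1)/(10.6-2.6) = (-14)/8 = -1.75

-1.75


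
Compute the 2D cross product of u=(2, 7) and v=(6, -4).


u x v = u_x*v_y - u_y*v_x = 2*(-4) - 7*6
= (-8) - 42 = -50

-50


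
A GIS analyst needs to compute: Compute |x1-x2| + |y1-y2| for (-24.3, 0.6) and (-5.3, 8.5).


|(-24.3)-(-5.3)| + |0.6-8.5| = 19 + 7.9 = 26.9

26.9


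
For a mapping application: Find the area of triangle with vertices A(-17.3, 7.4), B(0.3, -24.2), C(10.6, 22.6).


Area = |x_A(y_B-y_C) + x_B(y_C-y_A) + x_C(y_A-y_B)|/2
= |809.64 + 4.56 + 334.96|/2
= 1149.16/2 = 574.58

574.58


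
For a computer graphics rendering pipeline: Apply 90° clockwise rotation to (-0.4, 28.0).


90° CW: (x,y) -> (y, -x)
(-0.4,28) -> (28, 0.4)

(28, 0.4)


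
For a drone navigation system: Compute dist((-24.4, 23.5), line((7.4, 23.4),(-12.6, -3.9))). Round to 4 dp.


|cross product| = 870.14
|line direction| = sqrt(1145.29) = 33.8421
Distance = 870.14/sqrt(1145.29) = 25.7117

25.7117


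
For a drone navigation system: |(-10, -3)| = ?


|u| = sqrt((-10)^2 + (-3)^2) = sqrt(109) = 10.4403

10.4403


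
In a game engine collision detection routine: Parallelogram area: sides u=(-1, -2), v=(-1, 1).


|u x v| = |(-1)*1 - (-2)*(-1)|
= |(-1) - 2| = 3

3


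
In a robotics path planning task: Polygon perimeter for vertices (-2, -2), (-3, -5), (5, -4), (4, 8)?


Sides: (-2, -2)->(-3, -5): sqrt(10) = 3.162278, (-3, -5)->(5, -4): sqrt(65) = 8.062258, (5, -4)->(4, 8): sqrt(145) = 12.041595, (4, 8)->(-2, -2): sqrt(136) = 11.661904
Sum = 34.928035
Perimeter = 34.928

34.928


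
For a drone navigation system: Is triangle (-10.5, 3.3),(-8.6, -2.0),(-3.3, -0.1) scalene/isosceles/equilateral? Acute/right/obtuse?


Side lengths squared: AB^2=31.7, BC^2=31.7, CA^2=63.4
Sorted: [31.7, 31.7, 63.4]
By sides: Isosceles, By angles: Right

Isosceles, Right


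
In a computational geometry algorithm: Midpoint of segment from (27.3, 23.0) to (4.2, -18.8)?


M = ((27.3+4.2)/2, (23+(-18.8))/2)
= (15.75, 2.1)

(15.75, 2.1)


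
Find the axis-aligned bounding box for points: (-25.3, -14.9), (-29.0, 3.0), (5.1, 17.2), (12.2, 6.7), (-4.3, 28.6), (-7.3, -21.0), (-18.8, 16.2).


x range: [-29, 12.2]
y range: [-21, 28.6]
Bounding box: (-29,-21) to (12.2,28.6)

(-29,-21) to (12.2,28.6)


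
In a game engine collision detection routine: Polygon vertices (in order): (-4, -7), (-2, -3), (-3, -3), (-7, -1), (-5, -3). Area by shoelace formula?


Shoelace sum: ((-4)*(-3) - (-2)*(-7)) + ((-2)*(-3) - (-3)*(-3)) + ((-3)*(-1) - (-7)*(-3)) + ((-7)*(-3) - (-5)*(-1)) + ((-5)*(-7) - (-4)*(-3))
= 16
Area = |16|/2 = 8

8


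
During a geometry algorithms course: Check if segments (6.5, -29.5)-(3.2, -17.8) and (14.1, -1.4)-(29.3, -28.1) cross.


Cross products: d1=-630.04, d2=-540.31, d3=-181.65, d4=-271.38
d1*d2 < 0 and d3*d4 < 0? no

No, they don't intersect


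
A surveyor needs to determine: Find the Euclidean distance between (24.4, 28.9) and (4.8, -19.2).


dx=-19.6, dy=-48.1
d^2 = (-19.6)^2 + (-48.1)^2 = 2697.77
d = sqrt(2697.77) = 51.9401

51.9401


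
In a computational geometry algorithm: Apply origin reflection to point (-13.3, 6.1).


Reflection over origin: (x,y) -> (-x,-y)
(-13.3, 6.1) -> (13.3, -6.1)

(13.3, -6.1)


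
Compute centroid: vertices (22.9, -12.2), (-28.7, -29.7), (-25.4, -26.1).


Centroid = ((x_A+x_B+x_C)/3, (y_A+y_B+y_C)/3)
= ((22.9+(-28.7)+(-25.4))/3, ((-12.2)+(-29.7)+(-26.1))/3)
= (-10.4, -22.6667)

(-10.4, -22.6667)


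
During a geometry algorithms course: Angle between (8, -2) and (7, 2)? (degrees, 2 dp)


u.v = 52, |u| = sqrt(68) = 8.2462, |v| = sqrt(53) = 7.2801
cos(theta) = u.v/(|u||v|) = 52/sqrt(3604) = 0.866186
theta = acos(0.866186) = 29.98 degrees

29.98 degrees


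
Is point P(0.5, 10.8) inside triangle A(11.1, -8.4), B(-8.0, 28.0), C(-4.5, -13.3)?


Cross products: AB x AP = 19.12, BC x BP = 290.85, CA x CP = 351.46
All same sign? yes

Yes, inside


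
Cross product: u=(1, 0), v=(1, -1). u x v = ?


u x v = u_x*v_y - u_y*v_x = 1*(-1) - 0*1
= (-1) - 0 = -1

-1


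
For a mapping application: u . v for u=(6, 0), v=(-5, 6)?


u . v = u_x*v_x + u_y*v_y = 6*(-5) + 0*6
= (-30) + 0 = -30

-30


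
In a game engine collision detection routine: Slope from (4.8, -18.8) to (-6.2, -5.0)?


slope = (y2-y1)/(x2-x1) = ((-5)-(-18.8))/((-6.2)-4.8) = 13.8/(-11) = -1.2545

-1.2545


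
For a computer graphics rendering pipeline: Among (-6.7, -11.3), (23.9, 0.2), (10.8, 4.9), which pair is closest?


d(P0,P1) = 32.6896, d(P0,P2) = 23.8472, d(P1,P2) = 13.9176
Closest: P1 and P2

Closest pair: (23.9, 0.2) and (10.8, 4.9), distance = 13.9176


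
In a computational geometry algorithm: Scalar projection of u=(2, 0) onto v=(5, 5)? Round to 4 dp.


u.v = 10, |v| = sqrt(50) = 7.0711
Scalar projection = u.v / |v| = 10 / sqrt(50) = 1.4142

1.4142


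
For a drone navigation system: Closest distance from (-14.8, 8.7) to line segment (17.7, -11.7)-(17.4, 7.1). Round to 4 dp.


Project P onto AB: t = 1 (clamped to [0,1])
Closest point on segment: (17.4, 7.1)
Distance: 32.2397

32.2397


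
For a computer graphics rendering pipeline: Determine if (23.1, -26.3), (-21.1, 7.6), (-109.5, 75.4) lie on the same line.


Cross product: ((-21.1)-23.1)*(75.4-(-26.3)) - (7.6-(-26.3))*((-109.5)-23.1)
= 0

Yes, collinear


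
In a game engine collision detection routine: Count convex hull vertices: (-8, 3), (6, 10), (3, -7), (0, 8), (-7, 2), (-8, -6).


Convex hull vertices (CCW): (-8, -6), (3, -7), (6, 10), (0, 8), (-8, 3)
Count = 5

5


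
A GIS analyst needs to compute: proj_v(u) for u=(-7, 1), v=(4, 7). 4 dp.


u.v = -21, |v| = sqrt(65) = 8.0623
Scalar projection = u.v / |v| = -21 / sqrt(65) = -2.6047

-2.6047


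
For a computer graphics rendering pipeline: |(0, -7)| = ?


|u| = sqrt(0^2 + (-7)^2) = sqrt(49) = 7

7


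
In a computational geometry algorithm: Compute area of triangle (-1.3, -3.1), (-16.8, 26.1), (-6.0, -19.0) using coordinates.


Area = |x_A(y_B-y_C) + x_B(y_C-y_A) + x_C(y_A-y_B)|/2
= |(-58.63) + 267.12 + 175.2|/2
= 383.69/2 = 191.845

191.845


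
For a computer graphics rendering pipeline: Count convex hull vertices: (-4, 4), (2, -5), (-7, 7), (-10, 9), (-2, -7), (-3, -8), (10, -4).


Convex hull vertices (CCW): (-10, 9), (-3, -8), (10, -4)
Count = 3

3


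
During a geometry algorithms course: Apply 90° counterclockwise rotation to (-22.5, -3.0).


90° CCW: (x,y) -> (-y, x)
(-22.5,-3) -> (3, -22.5)

(3, -22.5)


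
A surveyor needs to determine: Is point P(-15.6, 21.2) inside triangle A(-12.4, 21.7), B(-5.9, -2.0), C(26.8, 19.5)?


Cross products: AB x AP = -79.09, BC x BP = 967.19, CA x CP = 26.64
All same sign? no

No, outside


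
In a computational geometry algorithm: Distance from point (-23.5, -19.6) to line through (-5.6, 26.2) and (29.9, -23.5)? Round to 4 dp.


|cross product| = 2515.53
|line direction| = sqrt(3730.34) = 61.0765
Distance = 2515.53/sqrt(3730.34) = 41.1865

41.1865


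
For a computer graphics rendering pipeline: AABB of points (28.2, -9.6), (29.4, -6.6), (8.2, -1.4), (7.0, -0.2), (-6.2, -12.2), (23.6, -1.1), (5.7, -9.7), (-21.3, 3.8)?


x range: [-21.3, 29.4]
y range: [-12.2, 3.8]
Bounding box: (-21.3,-12.2) to (29.4,3.8)

(-21.3,-12.2) to (29.4,3.8)


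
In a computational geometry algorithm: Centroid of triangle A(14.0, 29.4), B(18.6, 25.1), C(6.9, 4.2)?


Centroid = ((x_A+x_B+x_C)/3, (y_A+y_B+y_C)/3)
= ((14+18.6+6.9)/3, (29.4+25.1+4.2)/3)
= (13.1667, 19.5667)

(13.1667, 19.5667)


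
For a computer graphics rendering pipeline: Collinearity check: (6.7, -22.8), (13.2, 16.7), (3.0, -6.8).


Cross product: (13.2-6.7)*((-6.8)-(-22.8)) - (16.7-(-22.8))*(3-6.7)
= 250.15

No, not collinear


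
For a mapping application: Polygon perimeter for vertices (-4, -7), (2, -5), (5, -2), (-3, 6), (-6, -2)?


Sides: (-4, -7)->(2, -5): sqrt(40) = 6.324555, (2, -5)->(5, -2): sqrt(18) = 4.242641, (5, -2)->(-3, 6): sqrt(128) = 11.313708, (-3, 6)->(-6, -2): sqrt(73) = 8.544004, (-6, -2)->(-4, -7): sqrt(29) = 5.385165
Sum = 35.810073
Perimeter = 35.8101

35.8101


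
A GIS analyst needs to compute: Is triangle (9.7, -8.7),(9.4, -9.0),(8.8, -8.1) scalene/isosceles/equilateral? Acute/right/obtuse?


Side lengths squared: AB^2=0.18, BC^2=1.17, CA^2=1.17
Sorted: [0.18, 1.17, 1.17]
By sides: Isosceles, By angles: Acute

Isosceles, Acute


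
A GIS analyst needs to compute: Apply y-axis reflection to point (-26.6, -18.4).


Reflection over y-axis: (x,y) -> (-x,y)
(-26.6, -18.4) -> (26.6, -18.4)

(26.6, -18.4)


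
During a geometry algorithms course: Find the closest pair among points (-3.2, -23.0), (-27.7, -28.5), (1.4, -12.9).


d(P0,P1) = 25.1098, d(P0,P2) = 11.0982, d(P1,P2) = 33.0177
Closest: P0 and P2

Closest pair: (-3.2, -23.0) and (1.4, -12.9), distance = 11.0982


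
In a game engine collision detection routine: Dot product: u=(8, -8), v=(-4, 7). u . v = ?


u . v = u_x*v_x + u_y*v_y = 8*(-4) + (-8)*7
= (-32) + (-56) = -88

-88


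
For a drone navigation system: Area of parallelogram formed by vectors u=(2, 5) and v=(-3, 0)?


|u x v| = |2*0 - 5*(-3)|
= |0 - (-15)| = 15

15


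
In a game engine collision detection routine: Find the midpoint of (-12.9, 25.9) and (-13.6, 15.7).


M = (((-12.9)+(-13.6))/2, (25.9+15.7)/2)
= (-13.25, 20.8)

(-13.25, 20.8)


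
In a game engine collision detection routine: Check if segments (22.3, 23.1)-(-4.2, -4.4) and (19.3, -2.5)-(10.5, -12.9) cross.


Cross products: d1=-194.08, d2=-227.68, d3=595.9, d4=629.5
d1*d2 < 0 and d3*d4 < 0? no

No, they don't intersect


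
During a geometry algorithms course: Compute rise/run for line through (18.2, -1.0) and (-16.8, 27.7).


slope = (y2-y1)/(x2-x1) = (27.7-(-1))/((-16.8)-18.2) = 28.7/(-35) = -0.82

-0.82


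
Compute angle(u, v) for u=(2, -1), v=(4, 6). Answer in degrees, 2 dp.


u.v = 2, |u| = sqrt(5) = 2.2361, |v| = sqrt(52) = 7.2111
cos(theta) = u.v/(|u||v|) = 2/sqrt(260) = 0.124035
theta = acos(0.124035) = 82.87 degrees

82.87 degrees


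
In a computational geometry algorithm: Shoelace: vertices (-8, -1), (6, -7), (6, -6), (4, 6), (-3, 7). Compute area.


Shoelace sum: ((-8)*(-7) - 6*(-1)) + (6*(-6) - 6*(-7)) + (6*6 - 4*(-6)) + (4*7 - (-3)*6) + ((-3)*(-1) - (-8)*7)
= 233
Area = |233|/2 = 116.5

116.5


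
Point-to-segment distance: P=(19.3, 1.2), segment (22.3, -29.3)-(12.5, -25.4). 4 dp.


Project P onto AB: t = 1 (clamped to [0,1])
Closest point on segment: (12.5, -25.4)
Distance: 27.4554

27.4554


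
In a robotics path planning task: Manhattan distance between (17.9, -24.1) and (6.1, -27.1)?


|17.9-6.1| + |(-24.1)-(-27.1)| = 11.8 + 3 = 14.8

14.8


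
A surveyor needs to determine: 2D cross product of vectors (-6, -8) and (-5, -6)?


u x v = u_x*v_y - u_y*v_x = (-6)*(-6) - (-8)*(-5)
= 36 - 40 = -4

-4


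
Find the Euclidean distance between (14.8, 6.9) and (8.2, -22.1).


dx=-6.6, dy=-29
d^2 = (-6.6)^2 + (-29)^2 = 884.56
d = sqrt(884.56) = 29.7416

29.7416


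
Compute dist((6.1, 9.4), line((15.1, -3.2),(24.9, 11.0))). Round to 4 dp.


|cross product| = 251.28
|line direction| = sqrt(297.68) = 17.2534
Distance = 251.28/sqrt(297.68) = 14.5641

14.5641


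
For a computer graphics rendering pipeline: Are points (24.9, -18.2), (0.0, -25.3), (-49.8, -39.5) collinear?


Cross product: (0-24.9)*((-39.5)-(-18.2)) - ((-25.3)-(-18.2))*((-49.8)-24.9)
= 0

Yes, collinear


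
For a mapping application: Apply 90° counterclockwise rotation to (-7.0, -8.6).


90° CCW: (x,y) -> (-y, x)
(-7,-8.6) -> (8.6, -7)

(8.6, -7)


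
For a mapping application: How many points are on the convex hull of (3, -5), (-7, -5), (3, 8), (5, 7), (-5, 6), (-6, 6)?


Convex hull vertices (CCW): (-7, -5), (3, -5), (5, 7), (3, 8), (-6, 6)
Count = 5

5


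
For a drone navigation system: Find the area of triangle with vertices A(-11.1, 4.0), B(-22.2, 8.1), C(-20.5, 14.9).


Area = |x_A(y_B-y_C) + x_B(y_C-y_A) + x_C(y_A-y_B)|/2
= |75.48 + (-241.98) + 84.05|/2
= 82.45/2 = 41.225

41.225


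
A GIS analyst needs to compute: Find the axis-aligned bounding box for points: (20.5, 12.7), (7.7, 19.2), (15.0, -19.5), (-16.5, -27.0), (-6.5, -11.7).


x range: [-16.5, 20.5]
y range: [-27, 19.2]
Bounding box: (-16.5,-27) to (20.5,19.2)

(-16.5,-27) to (20.5,19.2)


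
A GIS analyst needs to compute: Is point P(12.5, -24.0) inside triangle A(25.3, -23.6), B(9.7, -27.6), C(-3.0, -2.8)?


Cross products: AB x AP = -44.96, BC x BP = -115.16, CA x CP = -277.56
All same sign? yes

Yes, inside


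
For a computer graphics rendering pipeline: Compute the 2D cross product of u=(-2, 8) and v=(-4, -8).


u x v = u_x*v_y - u_y*v_x = (-2)*(-8) - 8*(-4)
= 16 - (-32) = 48

48


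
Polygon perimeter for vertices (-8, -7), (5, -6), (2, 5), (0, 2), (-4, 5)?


Sides: (-8, -7)->(5, -6): sqrt(170) = 13.038405, (5, -6)->(2, 5): sqrt(130) = 11.401754, (2, 5)->(0, 2): sqrt(13) = 3.605551, (0, 2)->(-4, 5): sqrt(25) = 5, (-4, 5)->(-8, -7): sqrt(160) = 12.649111
Sum = 45.694821
Perimeter = 45.6948

45.6948


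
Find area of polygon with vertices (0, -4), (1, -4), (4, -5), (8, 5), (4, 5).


Shoelace sum: (0*(-4) - 1*(-4)) + (1*(-5) - 4*(-4)) + (4*5 - 8*(-5)) + (8*5 - 4*5) + (4*(-4) - 0*5)
= 79
Area = |79|/2 = 39.5

39.5


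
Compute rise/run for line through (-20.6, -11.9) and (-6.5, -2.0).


slope = (y2-y1)/(x2-x1) = ((-2)-(-11.9))/((-6.5)-(-20.6)) = 9.9/14.1 = 0.7021

0.7021


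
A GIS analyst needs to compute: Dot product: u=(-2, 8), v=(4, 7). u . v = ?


u . v = u_x*v_x + u_y*v_y = (-2)*4 + 8*7
= (-8) + 56 = 48

48


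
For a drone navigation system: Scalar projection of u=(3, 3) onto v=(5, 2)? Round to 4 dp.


u.v = 21, |v| = sqrt(29) = 5.3852
Scalar projection = u.v / |v| = 21 / sqrt(29) = 3.8996

3.8996


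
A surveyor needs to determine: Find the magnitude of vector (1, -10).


|u| = sqrt(1^2 + (-10)^2) = sqrt(101) = 10.0499

10.0499


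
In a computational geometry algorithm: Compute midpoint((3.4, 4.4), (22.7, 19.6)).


M = ((3.4+22.7)/2, (4.4+19.6)/2)
= (13.05, 12)

(13.05, 12)


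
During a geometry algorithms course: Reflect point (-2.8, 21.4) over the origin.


Reflection over origin: (x,y) -> (-x,-y)
(-2.8, 21.4) -> (2.8, -21.4)

(2.8, -21.4)


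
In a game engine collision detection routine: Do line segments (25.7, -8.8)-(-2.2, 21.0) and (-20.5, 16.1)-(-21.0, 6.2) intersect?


Cross products: d1=469.83, d2=178.72, d3=682.05, d4=973.16
d1*d2 < 0 and d3*d4 < 0? no

No, they don't intersect


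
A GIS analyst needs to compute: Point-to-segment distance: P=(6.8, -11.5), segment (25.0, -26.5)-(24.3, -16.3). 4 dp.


Project P onto AB: t = 1 (clamped to [0,1])
Closest point on segment: (24.3, -16.3)
Distance: 18.1463

18.1463


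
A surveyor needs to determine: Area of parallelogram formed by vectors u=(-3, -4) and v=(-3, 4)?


|u x v| = |(-3)*4 - (-4)*(-3)|
= |(-12) - 12| = 24

24


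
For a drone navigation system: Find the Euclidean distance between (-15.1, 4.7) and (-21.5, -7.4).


dx=-6.4, dy=-12.1
d^2 = (-6.4)^2 + (-12.1)^2 = 187.37
d = sqrt(187.37) = 13.6883

13.6883


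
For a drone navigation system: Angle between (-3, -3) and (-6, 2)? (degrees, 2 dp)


u.v = 12, |u| = sqrt(18) = 4.2426, |v| = sqrt(40) = 6.3246
cos(theta) = u.v/(|u||v|) = 12/sqrt(720) = 0.447214
theta = acos(0.447214) = 63.43 degrees

63.43 degrees


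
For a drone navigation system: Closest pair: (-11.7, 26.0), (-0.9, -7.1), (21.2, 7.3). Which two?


d(P0,P1) = 34.8174, d(P0,P2) = 37.8431, d(P1,P2) = 26.3775
Closest: P1 and P2

Closest pair: (-0.9, -7.1) and (21.2, 7.3), distance = 26.3775


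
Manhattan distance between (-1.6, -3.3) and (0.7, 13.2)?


|(-1.6)-0.7| + |(-3.3)-13.2| = 2.3 + 16.5 = 18.8

18.8


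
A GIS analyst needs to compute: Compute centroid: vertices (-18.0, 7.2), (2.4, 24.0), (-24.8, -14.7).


Centroid = ((x_A+x_B+x_C)/3, (y_A+y_B+y_C)/3)
= (((-18)+2.4+(-24.8))/3, (7.2+24+(-14.7))/3)
= (-13.4667, 5.5)

(-13.4667, 5.5)


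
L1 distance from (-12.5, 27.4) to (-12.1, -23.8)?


|(-12.5)-(-12.1)| + |27.4-(-23.8)| = 0.4 + 51.2 = 51.6

51.6


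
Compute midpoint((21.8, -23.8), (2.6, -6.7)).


M = ((21.8+2.6)/2, ((-23.8)+(-6.7))/2)
= (12.2, -15.25)

(12.2, -15.25)


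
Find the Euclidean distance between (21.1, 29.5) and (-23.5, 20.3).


dx=-44.6, dy=-9.2
d^2 = (-44.6)^2 + (-9.2)^2 = 2073.8
d = sqrt(2073.8) = 45.539

45.539
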